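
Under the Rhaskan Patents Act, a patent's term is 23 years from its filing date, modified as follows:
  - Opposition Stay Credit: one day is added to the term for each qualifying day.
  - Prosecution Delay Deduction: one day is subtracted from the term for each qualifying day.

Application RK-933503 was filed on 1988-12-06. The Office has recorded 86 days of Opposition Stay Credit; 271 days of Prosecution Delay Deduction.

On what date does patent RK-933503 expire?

Base term: filing date + 23 years → 6 December 2011.
Opposition Stay Credit: +86 days → 1 March 2012.
Prosecution Delay Deduction: −271 days → 4 June 2011.

June 4, 2011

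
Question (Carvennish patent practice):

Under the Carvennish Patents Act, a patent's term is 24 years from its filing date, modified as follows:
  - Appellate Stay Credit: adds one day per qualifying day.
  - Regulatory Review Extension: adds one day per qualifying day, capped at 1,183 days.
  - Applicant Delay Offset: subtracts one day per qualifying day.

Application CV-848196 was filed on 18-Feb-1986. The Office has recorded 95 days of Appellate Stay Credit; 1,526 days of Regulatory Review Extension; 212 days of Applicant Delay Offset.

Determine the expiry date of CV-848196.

Base term: filing date + 24 years → 18 February 2010.
Appellate Stay Credit: +95 days → 24 May 2010.
Regulatory Review Extension: 1526 days claimed exceeds the 1183-day cap, so +1183 days → 19 August 2013.
Applicant Delay Offset: −212 days → 19 January 2013.

2013-01-19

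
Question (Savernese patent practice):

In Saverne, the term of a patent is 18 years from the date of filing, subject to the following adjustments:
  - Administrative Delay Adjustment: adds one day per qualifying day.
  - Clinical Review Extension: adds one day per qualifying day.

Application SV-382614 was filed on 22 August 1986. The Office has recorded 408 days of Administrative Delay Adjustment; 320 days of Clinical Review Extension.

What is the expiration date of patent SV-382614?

Base term: filing date + 18 years → 22 August 2004.
Administrative Delay Adjustment: +408 days → 4 October 2005.
Clinical Review Extension: +320 days → 20 August 2006.

August 20, 2006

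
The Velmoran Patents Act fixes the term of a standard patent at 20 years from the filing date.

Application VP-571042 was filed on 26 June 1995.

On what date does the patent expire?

2015-06-26

Filing date + 20 years → 26 June 2015.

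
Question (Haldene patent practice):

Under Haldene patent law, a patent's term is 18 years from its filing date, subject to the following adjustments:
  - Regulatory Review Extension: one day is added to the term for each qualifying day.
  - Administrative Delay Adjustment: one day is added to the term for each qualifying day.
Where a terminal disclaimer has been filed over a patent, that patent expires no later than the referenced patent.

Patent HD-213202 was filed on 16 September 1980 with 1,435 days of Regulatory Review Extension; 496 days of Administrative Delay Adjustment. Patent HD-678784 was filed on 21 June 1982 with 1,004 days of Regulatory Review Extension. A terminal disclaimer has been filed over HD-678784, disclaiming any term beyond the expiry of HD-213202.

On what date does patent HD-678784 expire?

March 22, 2003

Natural term of HD-678784:
  Base: filing + 18 years → 21 June 2000.
  Regulatory Review Extension: +1004 days → 22 March 2003.
Expiry of referenced patent HD-213202:
  Base: filing + 18 years → 16 September 1998.
  Regulatory Review Extension: +1435 days → 21 August 2002.
  Administrative Delay Adjustment: +496 days → 30 December 2003.
Terminal disclaimer: HD-678784 expires on the earlier of 22 March 2003 and 30 December 2003.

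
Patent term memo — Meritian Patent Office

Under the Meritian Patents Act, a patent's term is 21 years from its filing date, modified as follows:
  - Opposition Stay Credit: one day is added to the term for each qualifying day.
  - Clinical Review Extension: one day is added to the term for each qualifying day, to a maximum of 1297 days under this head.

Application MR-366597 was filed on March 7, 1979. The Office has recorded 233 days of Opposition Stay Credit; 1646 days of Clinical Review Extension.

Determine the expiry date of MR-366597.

May 15, 2004

Base term: filing date + 21 years → 7 March 2000.
Opposition Stay Credit: +233 days → 26 October 2000.
Clinical Review Extension: 1646 days claimed exceeds the 1297-day cap, so +1297 days → 15 May 2004.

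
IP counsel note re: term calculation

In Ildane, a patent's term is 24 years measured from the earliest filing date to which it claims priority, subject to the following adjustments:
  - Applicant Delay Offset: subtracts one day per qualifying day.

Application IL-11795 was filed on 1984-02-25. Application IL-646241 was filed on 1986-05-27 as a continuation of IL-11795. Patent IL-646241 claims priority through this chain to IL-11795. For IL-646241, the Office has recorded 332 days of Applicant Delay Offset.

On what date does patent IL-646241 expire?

Earliest priority filing: 25 February 1984.
Base term: 25 February 1984 + 24 years → 25 February 2008.
Applicant Delay Offset: −332 days → 30 March 2007.

March 30, 2007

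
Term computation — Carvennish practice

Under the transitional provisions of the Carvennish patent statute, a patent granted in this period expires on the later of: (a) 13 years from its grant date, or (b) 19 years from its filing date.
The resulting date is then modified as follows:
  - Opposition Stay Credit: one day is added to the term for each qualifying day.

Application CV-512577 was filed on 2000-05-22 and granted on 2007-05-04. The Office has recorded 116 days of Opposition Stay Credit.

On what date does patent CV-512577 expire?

(a) grant + 13 years → 4 May 2020.
(b) filing + 19 years → 22 May 2019.
Later of the two: 4 May 2020.
Opposition Stay Credit: +116 days → 28 August 2020.

August 28, 2020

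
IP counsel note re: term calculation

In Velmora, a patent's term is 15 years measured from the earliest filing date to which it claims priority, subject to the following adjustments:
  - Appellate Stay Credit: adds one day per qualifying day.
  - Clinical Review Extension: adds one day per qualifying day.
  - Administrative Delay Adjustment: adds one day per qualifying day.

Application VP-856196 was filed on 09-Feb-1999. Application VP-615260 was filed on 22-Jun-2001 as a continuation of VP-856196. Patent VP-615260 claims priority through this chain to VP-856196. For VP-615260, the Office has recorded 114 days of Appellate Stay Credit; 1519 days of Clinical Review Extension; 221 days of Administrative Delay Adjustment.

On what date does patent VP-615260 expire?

Earliest priority filing: 9 February 1999.
Base term: 9 February 1999 + 15 years → 9 February 2014.
Appellate Stay Credit: +114 days → 3 June 2014.
Clinical Review Extension: +1519 days → 31 July 2018.
Administrative Delay Adjustment: +221 days → 9 March 2019.

March 9, 2019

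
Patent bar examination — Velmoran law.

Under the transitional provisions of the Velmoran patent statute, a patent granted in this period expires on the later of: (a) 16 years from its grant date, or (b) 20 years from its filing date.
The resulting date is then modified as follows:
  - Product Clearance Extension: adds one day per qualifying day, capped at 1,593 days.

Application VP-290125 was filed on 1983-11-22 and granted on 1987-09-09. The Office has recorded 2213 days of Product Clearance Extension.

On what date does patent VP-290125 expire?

(a) grant + 16 years → 9 September 2003.
(b) filing + 20 years → 22 November 2003.
Later of the two: 22 November 2003.
Product Clearance Extension: 2213 days claimed exceeds the 1593-day cap, so +1593 days → 2 April 2008.

April 2, 2008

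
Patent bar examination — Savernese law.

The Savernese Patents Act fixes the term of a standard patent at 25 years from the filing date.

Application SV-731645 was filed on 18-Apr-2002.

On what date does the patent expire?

Filing date + 25 years → 18 April 2027.

2027-04-18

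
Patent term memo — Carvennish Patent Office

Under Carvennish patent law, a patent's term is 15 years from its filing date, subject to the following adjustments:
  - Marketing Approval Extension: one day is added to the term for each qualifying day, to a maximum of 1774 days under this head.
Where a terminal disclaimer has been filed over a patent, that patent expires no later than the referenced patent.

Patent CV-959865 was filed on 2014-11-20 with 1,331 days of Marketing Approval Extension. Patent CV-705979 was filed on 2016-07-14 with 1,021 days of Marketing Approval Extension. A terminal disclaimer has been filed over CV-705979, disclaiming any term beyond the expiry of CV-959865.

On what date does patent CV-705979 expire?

Natural term of CV-705979:
  Base: filing + 15 years → 14 July 2031.
  Marketing Approval Extension: 1021 days (within the 1774-day cap) → +1021 days → 30 April 2034.
Expiry of referenced patent CV-959865:
  Base: filing + 15 years → 20 November 2029.
  Marketing Approval Extension: 1331 days (within the 1774-day cap) → +1331 days → 13 July 2033.
Terminal disclaimer: CV-705979 expires on the earlier of 30 April 2034 and 13 July 2033.

July 13, 2033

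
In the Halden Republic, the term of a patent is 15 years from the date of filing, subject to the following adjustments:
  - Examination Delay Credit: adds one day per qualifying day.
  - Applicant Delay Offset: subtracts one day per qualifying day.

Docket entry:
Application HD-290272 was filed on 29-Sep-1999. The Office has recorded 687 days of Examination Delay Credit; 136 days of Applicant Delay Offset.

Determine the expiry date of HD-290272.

April 2, 2016

Base term: filing date + 15 years → 29 September 2014.
Examination Delay Credit: +687 days → 16 August 2016.
Applicant Delay Offset: −136 days → 2 April 2016.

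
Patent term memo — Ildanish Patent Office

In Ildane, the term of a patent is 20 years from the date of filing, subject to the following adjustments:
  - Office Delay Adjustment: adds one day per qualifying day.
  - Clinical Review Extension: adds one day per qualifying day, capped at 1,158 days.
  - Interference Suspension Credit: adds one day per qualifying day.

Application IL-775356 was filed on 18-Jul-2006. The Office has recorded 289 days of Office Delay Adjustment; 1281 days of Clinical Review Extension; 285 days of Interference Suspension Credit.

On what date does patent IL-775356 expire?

Base term: filing date + 20 years → 18 July 2026.
Office Delay Adjustment: +289 days → 3 May 2027.
Clinical Review Extension: 1281 days claimed exceeds the 1158-day cap, so +1158 days → 4 July 2030.
Interference Suspension Credit: +285 days → 15 April 2031.

2031-04-15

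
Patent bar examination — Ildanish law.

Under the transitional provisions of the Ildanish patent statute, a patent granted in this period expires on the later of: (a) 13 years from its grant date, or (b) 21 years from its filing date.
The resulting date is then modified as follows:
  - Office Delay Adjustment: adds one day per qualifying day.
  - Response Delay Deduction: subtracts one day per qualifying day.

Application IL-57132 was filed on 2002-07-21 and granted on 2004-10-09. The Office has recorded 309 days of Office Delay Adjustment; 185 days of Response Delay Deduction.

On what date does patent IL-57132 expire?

November 22, 2023

(a) grant + 13 years → 9 October 2017.
(b) filing + 21 years → 21 July 2023.
Later of the two: 21 July 2023.
Office Delay Adjustment: +309 days → 25 May 2024.
Response Delay Deduction: −185 days → 22 November 2023.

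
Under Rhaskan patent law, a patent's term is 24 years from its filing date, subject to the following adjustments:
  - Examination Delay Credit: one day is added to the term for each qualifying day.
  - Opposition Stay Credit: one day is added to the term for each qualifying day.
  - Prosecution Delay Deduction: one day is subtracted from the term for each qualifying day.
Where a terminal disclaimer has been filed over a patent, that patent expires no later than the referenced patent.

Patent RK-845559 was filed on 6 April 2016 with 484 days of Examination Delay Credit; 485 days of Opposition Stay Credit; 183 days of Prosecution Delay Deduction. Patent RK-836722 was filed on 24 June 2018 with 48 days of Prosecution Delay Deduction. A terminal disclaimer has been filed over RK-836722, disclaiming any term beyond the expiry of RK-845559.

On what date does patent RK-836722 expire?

May 7, 2042

Natural term of RK-836722:
  Base: filing + 24 years → 24 June 2042.
  Prosecution Delay Deduction: −48 days → 7 May 2042.
Expiry of referenced patent RK-845559:
  Base: filing + 24 years → 6 April 2040.
  Examination Delay Credit: +484 days → 3 August 2041.
  Opposition Stay Credit: +485 days → 1 December 2042.
  Prosecution Delay Deduction: −183 days → 1 June 2042.
Terminal disclaimer: RK-836722 expires on the earlier of 7 May 2042 and 1 June 2042.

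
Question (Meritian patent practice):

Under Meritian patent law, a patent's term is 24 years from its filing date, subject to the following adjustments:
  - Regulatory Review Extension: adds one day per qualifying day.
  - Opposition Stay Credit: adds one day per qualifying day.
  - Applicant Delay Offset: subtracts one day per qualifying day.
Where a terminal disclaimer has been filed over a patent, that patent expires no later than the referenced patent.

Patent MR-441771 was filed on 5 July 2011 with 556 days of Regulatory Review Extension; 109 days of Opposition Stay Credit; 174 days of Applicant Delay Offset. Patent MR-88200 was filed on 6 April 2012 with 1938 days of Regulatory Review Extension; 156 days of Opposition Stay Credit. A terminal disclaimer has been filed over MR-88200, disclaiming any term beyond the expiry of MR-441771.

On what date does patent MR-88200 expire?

2036-11-07

Natural term of MR-88200:
  Base: filing + 24 years → 6 April 2036.
  Regulatory Review Extension: +1938 days → 27 July 2041.
  Opposition Stay Credit: +156 days → 30 December 2041.
Expiry of referenced patent MR-441771:
  Base: filing + 24 years → 5 July 2035.
  Regulatory Review Extension: +556 days → 11 January 2037.
  Opposition Stay Credit: +109 days → 30 April 2037.
  Applicant Delay Offset: −174 days → 7 November 2036.
Terminal disclaimer: MR-88200 expires on the earlier of 30 December 2041 and 7 November 2036.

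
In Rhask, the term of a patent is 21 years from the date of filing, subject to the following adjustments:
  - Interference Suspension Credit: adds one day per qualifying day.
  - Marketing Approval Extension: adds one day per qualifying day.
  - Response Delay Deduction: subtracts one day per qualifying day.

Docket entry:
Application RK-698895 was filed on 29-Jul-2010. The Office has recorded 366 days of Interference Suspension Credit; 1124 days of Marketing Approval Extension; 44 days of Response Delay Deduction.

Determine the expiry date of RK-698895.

Base term: filing date + 21 years → 29 July 2031.
Interference Suspension Credit: +366 days → 29 July 2032.
Marketing Approval Extension: +1124 days → 27 August 2035.
Response Delay Deduction: −44 days → 14 July 2035.

2035-07-14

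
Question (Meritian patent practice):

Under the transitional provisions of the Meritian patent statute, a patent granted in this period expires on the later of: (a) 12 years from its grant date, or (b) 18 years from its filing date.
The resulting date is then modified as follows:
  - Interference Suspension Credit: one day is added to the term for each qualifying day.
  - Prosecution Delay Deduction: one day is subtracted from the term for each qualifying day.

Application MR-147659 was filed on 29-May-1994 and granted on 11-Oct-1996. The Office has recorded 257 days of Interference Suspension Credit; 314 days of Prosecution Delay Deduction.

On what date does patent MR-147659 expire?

April 2, 2012

(a) grant + 12 years → 11 October 2008.
(b) filing + 18 years → 29 May 2012.
Later of the two: 29 May 2012.
Interference Suspension Credit: +257 days → 10 February 2013.
Prosecution Delay Deduction: −314 days → 2 April 2012.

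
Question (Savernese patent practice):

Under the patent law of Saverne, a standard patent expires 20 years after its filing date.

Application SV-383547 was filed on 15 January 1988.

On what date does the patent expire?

Filing date + 20 years → 15 January 2008.

2008-01-15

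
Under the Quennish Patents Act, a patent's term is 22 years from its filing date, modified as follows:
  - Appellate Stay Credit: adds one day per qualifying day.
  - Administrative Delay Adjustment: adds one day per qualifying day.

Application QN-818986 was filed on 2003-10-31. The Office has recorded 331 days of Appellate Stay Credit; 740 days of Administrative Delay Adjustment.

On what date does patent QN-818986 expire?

2028-10-06

Base term: filing date + 22 years → 31 October 2025.
Appellate Stay Credit: +331 days → 27 September 2026.
Administrative Delay Adjustment: +740 days → 6 October 2028.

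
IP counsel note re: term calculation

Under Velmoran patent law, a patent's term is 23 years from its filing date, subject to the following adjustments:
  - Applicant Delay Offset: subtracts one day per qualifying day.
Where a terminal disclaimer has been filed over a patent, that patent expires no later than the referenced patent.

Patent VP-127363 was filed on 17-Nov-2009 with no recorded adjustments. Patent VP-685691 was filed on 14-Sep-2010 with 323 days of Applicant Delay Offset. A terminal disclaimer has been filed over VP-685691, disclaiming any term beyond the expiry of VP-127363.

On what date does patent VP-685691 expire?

2032-10-26

Natural term of VP-685691:
  Base: filing + 23 years → 14 September 2033.
  Applicant Delay Offset: −323 days → 26 October 2032.
Expiry of referenced patent VP-127363:
  Base: filing + 23 years → 17 November 2032.
Terminal disclaimer: VP-685691 expires on the earlier of 26 October 2032 and 17 November 2032.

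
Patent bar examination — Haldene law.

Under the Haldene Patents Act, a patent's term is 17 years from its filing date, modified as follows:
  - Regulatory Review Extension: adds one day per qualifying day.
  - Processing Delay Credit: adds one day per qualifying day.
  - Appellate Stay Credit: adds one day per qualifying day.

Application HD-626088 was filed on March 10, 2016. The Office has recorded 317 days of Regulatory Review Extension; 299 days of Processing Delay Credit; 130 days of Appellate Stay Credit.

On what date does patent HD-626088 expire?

2035-03-26

Base term: filing date + 17 years → 10 March 2033.
Regulatory Review Extension: +317 days → 21 January 2034.
Processing Delay Credit: +299 days → 16 November 2034.
Appellate Stay Credit: +130 days → 26 March 2035.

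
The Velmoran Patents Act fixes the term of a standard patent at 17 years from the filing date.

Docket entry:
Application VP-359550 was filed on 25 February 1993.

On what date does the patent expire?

Filing date + 17 years → 25 February 2010.

February 25, 2010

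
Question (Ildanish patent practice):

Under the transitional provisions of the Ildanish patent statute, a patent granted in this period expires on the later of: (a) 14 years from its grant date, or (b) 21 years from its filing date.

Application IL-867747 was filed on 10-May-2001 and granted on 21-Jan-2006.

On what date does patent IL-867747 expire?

(a) grant + 14 years → 21 January 2020.
(b) filing + 21 years → 10 May 2022.
Later of the two: 10 May 2022.

May 10, 2022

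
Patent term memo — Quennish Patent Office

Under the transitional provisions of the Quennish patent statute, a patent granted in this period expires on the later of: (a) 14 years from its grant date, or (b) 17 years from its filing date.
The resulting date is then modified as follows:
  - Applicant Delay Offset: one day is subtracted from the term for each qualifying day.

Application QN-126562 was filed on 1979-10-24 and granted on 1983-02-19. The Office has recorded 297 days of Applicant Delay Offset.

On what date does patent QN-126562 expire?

(a) grant + 14 years → 19 February 1997.
(b) filing + 17 years → 24 October 1996.
Later of the two: 19 February 1997.
Applicant Delay Offset: −297 days → 28 April 1996.

April 28, 1996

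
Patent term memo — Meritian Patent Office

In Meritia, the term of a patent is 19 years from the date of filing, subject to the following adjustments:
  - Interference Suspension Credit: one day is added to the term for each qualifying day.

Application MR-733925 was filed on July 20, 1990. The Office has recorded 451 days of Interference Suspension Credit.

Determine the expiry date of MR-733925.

Base term: filing date + 19 years → 20 July 2009.
Interference Suspension Credit: +451 days → 14 October 2010.

2010-10-14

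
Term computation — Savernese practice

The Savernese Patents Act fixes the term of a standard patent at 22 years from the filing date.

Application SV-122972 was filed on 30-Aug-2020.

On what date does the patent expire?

Filing date + 22 years → 30 August 2042.

August 30, 2042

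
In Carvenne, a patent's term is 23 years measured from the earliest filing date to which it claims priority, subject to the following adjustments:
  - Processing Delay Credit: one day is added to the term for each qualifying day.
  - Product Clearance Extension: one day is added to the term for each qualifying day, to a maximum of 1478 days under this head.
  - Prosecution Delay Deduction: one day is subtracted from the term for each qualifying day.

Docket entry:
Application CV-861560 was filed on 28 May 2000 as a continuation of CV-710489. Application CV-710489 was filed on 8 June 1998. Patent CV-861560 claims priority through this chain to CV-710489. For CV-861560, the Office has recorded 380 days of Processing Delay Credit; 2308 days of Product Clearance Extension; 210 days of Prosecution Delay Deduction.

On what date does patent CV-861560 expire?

2025-12-12

Earliest priority filing: 8 June 1998.
Base term: 8 June 1998 + 23 years → 8 June 2021.
Processing Delay Credit: +380 days → 23 June 2022.
Product Clearance Extension: 2308 days claimed exceeds the 1478-day cap, so +1478 days → 10 July 2026.
Prosecution Delay Deduction: −210 days → 12 December 2025.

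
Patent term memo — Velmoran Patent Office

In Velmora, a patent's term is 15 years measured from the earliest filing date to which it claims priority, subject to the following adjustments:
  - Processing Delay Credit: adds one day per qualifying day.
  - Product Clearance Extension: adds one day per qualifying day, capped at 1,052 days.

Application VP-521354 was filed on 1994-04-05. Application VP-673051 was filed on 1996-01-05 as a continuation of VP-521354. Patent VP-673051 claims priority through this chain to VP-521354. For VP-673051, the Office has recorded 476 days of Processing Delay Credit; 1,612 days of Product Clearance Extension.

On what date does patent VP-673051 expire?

2013-06-11

Earliest priority filing: 5 April 1994.
Base term: 5 April 1994 + 15 years → 5 April 2009.
Processing Delay Credit: +476 days → 25 July 2010.
Product Clearance Extension: 1612 days claimed exceeds the 1052-day cap, so +1052 days → 11 June 2013.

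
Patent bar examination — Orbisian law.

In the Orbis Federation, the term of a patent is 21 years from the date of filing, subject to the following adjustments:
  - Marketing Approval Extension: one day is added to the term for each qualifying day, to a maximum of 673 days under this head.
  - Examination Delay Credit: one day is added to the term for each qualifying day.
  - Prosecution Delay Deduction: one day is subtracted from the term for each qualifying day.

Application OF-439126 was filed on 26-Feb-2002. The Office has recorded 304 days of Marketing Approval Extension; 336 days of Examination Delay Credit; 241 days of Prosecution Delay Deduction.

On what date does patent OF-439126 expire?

Base term: filing date + 21 years → 26 February 2023.
Marketing Approval Extension: 304 days (within the 673-day cap) → +304 days → 27 December 2023.
Examination Delay Credit: +336 days → 27 November 2024.
Prosecution Delay Deduction: −241 days → 31 March 2024.

2024-03-31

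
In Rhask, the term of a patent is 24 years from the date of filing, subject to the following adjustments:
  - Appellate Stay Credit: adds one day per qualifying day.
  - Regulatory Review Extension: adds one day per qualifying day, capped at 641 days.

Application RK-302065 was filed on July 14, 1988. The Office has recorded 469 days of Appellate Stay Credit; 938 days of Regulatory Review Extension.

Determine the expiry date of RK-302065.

Base term: filing date + 24 years → 14 July 2012.
Appellate Stay Credit: +469 days → 26 October 2013.
Regulatory Review Extension: 938 days claimed exceeds the 641-day cap, so +641 days → 29 July 2015.

July 29, 2015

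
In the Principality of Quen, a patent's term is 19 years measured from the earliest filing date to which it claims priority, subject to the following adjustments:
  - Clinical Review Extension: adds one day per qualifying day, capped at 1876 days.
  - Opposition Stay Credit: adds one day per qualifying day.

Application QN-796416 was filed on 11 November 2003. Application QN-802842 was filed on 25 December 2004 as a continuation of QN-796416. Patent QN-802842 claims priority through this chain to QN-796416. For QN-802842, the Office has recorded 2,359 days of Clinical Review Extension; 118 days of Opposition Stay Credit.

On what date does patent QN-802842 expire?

Earliest priority filing: 11 November 2003.
Base term: 11 November 2003 + 19 years → 11 November 2022.
Clinical Review Extension: 2359 days claimed exceeds the 1876-day cap, so +1876 days → 31 December 2027.
Opposition Stay Credit: +118 days → 27 April 2028.

April 27, 2028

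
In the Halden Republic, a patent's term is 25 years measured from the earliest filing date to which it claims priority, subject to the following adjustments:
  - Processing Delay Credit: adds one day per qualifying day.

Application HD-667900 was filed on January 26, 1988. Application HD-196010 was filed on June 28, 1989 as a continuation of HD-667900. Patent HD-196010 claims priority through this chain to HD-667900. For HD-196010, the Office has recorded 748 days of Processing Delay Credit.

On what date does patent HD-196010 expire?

Earliest priority filing: 26 January 1988.
Base term: 26 January 1988 + 25 years → 26 January 2013.
Processing Delay Credit: +748 days → 13 February 2015.

2015-02-13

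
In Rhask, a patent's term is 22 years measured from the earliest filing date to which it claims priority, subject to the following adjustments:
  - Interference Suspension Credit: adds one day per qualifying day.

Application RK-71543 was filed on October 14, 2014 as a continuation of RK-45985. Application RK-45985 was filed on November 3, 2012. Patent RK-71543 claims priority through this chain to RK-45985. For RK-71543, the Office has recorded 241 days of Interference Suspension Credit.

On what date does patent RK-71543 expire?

2035-07-02

Earliest priority filing: 3 November 2012.
Base term: 3 November 2012 + 22 years → 3 November 2034.
Interference Suspension Credit: +241 days → 2 July 2035.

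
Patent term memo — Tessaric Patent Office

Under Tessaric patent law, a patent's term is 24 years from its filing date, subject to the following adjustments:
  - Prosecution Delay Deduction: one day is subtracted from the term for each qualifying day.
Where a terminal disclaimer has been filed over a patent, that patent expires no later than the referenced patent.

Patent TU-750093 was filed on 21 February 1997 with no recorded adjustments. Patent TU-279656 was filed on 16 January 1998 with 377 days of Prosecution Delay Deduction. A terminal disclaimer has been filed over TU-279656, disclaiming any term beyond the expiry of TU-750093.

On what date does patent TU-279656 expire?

Natural term of TU-279656:
  Base: filing + 24 years → 16 January 2022.
  Prosecution Delay Deduction: −377 days → 4 January 2021.
Expiry of referenced patent TU-750093:
  Base: filing + 24 years → 21 February 2021.
Terminal disclaimer: TU-279656 expires on the earlier of 4 January 2021 and 21 February 2021.

January 4, 2021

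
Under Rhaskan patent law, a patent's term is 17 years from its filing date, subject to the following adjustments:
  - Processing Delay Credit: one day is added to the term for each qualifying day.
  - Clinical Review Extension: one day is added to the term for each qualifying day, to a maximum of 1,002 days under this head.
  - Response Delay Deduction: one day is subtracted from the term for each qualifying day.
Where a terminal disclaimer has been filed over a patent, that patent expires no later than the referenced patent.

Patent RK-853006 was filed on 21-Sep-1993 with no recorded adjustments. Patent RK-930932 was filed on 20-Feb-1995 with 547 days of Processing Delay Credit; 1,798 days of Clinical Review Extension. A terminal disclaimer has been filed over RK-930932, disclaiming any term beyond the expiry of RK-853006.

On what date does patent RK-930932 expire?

Natural term of RK-930932:
  Base: filing + 17 years → 20 February 2012.
  Processing Delay Credit: +547 days → 20 August 2013.
  Clinical Review Extension: 1798 days claimed exceeds the 1002-day cap, so +1002 days → 18 May 2016.
Expiry of referenced patent RK-853006:
  Base: filing + 17 years → 21 September 2010.
Terminal disclaimer: RK-930932 expires on the earlier of 18 May 2016 and 21 September 2010.

September 21, 2010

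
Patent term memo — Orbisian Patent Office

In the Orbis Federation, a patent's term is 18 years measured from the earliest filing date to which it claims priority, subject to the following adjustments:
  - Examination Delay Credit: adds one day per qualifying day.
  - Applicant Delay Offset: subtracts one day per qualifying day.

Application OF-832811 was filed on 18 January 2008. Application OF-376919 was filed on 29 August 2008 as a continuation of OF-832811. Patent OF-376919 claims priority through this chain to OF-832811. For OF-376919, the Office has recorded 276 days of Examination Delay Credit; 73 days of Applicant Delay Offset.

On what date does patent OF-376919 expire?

2026-08-09

Earliest priority filing: 18 January 2008.
Base term: 18 January 2008 + 18 years → 18 January 2026.
Examination Delay Credit: +276 days → 21 October 2026.
Applicant Delay Offset: −73 days → 9 August 2026.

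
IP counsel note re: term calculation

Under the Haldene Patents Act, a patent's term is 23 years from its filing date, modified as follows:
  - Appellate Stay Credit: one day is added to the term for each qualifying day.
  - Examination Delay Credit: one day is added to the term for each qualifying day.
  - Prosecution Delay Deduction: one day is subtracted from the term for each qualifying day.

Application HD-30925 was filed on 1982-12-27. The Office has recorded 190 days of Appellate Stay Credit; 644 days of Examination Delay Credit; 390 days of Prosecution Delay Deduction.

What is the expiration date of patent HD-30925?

Base term: filing date + 23 years → 27 December 2005.
Appellate Stay Credit: +190 days → 5 July 2006.
Examination Delay Credit: +644 days → 9 April 2008.
Prosecution Delay Deduction: −390 days → 16 March 2007.

2007-03-16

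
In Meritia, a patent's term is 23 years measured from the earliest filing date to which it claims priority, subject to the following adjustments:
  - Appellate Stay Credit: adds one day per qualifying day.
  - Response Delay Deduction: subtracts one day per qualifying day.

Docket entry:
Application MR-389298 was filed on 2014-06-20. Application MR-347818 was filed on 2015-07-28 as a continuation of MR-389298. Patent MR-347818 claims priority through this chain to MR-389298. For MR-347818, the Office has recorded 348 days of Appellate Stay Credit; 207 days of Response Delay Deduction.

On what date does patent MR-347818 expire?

Earliest priority filing: 20 June 2014.
Base term: 20 June 2014 + 23 years → 20 June 2037.
Appellate Stay Credit: +348 days → 3 June 2038.
Response Delay Deduction: −207 days → 8 November 2037.

November 8, 2037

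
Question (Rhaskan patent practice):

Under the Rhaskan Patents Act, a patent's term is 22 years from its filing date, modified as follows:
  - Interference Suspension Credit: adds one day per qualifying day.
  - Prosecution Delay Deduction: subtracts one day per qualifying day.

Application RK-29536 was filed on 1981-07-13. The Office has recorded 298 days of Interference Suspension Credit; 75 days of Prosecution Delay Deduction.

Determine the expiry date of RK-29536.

Base term: filing date + 22 years → 13 July 2003.
Interference Suspension Credit: +298 days → 6 May 2004.
Prosecution Delay Deduction: −75 days → 21 February 2004.

February 21, 2004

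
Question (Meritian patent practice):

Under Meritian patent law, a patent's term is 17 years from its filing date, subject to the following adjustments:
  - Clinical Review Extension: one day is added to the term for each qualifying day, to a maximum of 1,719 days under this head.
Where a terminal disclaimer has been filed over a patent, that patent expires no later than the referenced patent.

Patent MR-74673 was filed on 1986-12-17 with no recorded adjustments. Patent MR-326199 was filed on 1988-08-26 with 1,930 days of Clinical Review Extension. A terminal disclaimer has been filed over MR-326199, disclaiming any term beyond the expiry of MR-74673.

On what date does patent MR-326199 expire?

2003-12-17

Natural term of MR-326199:
  Base: filing + 17 years → 26 August 2005.
  Clinical Review Extension: 1930 days claimed exceeds the 1719-day cap, so +1719 days → 11 May 2010.
Expiry of referenced patent MR-74673:
  Base: filing + 17 years → 17 December 2003.
Terminal disclaimer: MR-326199 expires on the earlier of 11 May 2010 and 17 December 2003.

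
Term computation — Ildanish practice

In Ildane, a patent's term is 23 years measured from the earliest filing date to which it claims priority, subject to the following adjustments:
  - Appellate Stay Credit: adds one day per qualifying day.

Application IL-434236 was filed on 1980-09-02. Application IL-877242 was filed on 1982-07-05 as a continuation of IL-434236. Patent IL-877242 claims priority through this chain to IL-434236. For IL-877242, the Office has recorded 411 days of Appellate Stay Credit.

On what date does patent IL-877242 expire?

Earliest priority filing: 2 September 1980.
Base term: 2 September 1980 + 23 years → 2 September 2003.
Appellate Stay Credit: +411 days → 17 October 2004.

2004-10-17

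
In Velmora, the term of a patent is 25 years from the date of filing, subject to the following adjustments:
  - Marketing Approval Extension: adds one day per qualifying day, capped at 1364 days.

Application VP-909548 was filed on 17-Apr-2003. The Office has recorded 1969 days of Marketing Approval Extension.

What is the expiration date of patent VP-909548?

Base term: filing date + 25 years → 17 April 2028.
Marketing Approval Extension: 1969 days claimed exceeds the 1364-day cap, so +1364 days → 11 January 2032.

2032-01-11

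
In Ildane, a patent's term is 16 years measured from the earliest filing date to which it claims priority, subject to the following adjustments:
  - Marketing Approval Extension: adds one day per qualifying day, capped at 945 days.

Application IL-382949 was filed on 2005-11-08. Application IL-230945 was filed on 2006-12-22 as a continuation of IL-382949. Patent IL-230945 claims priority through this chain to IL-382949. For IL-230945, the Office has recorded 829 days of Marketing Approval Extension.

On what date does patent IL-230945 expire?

Earliest priority filing: 8 November 2005.
Base term: 8 November 2005 + 16 years → 8 November 2021.
Marketing Approval Extension: 829 days (within the 945-day cap) → +829 days → 15 February 2024.

February 15, 2024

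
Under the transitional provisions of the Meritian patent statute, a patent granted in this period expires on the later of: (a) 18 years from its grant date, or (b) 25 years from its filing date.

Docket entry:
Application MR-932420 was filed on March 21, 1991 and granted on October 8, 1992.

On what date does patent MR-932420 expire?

March 21, 2016

(a) grant + 18 years → 8 October 2010.
(b) filing + 25 years → 21 March 2016.
Later of the two: 21 March 2016.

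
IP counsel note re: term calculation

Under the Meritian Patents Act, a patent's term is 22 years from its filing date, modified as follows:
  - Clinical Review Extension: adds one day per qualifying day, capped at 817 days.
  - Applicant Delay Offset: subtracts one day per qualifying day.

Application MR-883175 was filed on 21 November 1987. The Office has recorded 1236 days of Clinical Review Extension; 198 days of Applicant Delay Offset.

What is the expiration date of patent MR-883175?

Base term: filing date + 22 years → 21 November 2009.
Clinical Review Extension: 1236 days claimed exceeds the 817-day cap, so +817 days → 16 February 2012.
Applicant Delay Offset: −198 days → 2 August 2011.

2011-08-02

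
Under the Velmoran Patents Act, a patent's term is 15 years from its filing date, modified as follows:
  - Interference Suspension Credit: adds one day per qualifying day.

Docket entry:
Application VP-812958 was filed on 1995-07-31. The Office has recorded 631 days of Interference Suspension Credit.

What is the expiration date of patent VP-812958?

Base term: filing date + 15 years → 31 July 2010.
Interference Suspension Credit: +631 days → 22 April 2012.

April 22, 2012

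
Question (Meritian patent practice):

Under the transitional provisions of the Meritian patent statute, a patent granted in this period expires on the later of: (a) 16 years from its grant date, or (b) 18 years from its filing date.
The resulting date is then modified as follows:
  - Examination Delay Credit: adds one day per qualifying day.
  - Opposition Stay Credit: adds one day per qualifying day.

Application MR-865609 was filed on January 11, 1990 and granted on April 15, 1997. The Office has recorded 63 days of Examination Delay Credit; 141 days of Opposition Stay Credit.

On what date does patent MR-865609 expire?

(a) grant + 16 years → 15 April 2013.
(b) filing + 18 years → 11 January 2008.
Later of the two: 15 April 2013.
Examination Delay Credit: +63 days → 17 June 2013.
Opposition Stay Credit: +141 days → 5 November 2013.

2013-11-05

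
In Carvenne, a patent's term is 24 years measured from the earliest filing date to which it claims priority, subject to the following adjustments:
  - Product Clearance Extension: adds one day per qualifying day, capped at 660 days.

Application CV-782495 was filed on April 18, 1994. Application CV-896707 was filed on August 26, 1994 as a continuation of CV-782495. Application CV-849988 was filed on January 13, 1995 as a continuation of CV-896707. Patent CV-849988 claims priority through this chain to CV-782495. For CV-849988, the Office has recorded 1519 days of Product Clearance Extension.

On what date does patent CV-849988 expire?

February 7, 2020

Earliest priority filing: 18 April 1994.
Base term: 18 April 1994 + 24 years → 18 April 2018.
Product Clearance Extension: 1519 days claimed exceeds the 660-day cap, so +660 days → 7 February 2020.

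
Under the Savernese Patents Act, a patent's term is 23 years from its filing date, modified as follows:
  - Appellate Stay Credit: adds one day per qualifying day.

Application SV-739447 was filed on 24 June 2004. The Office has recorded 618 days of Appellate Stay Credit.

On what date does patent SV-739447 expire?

2029-03-03

Base term: filing date + 23 years → 24 June 2027.
Appellate Stay Credit: +618 days → 3 March 2029.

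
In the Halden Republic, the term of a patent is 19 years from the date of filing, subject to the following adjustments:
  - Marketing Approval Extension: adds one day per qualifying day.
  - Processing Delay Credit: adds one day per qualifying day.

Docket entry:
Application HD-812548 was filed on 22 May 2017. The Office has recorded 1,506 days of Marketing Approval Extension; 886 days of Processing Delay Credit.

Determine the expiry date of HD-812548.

Base term: filing date + 19 years → 22 May 2036.
Marketing Approval Extension: +1506 days → 6 July 2040.
Processing Delay Credit: +886 days → 9 December 2042.

2042-12-09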